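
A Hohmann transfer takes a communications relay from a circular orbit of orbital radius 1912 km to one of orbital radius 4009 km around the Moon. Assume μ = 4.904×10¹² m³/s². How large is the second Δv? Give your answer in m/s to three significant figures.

r₁ = 1912 km = 1.912×10⁶ m.
r₂ = 4009 km = 4.009×10⁶ m.
Transfer ellipse a_t = (r₁ + r₂)/2 = 2.960×10⁶ m.
At r₁: circular v_c1 = √(μ/r₁) = 1602 m/s; transfer-perilune v_p = √[μ(2/r₁ − 1/a_t)] = 1864 m/s.
At r₂: circular v_c2 = √(μ/r₂) = 1106 m/s; transfer-apolune v_a = √[μ(2/r₂ − 1/a_t)] = 888.8 m/s.
Δv₂ = v_c2 − v_a = 217.2 m/s.

Δv ≈ 217 m/s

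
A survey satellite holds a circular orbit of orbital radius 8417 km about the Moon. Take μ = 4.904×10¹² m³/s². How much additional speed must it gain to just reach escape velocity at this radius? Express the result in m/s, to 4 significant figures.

Δv ≈ 316.2 m/s

r = 8417 km = 8.417×10⁶ m.
Circular speed v_c = √(μ/r) = 763.3 m/s.
Escape speed v_esc = √(2μ/r) = √2 × v_c = 1079 m/s.
Δv = v_esc − v_c = 316.2 m/s.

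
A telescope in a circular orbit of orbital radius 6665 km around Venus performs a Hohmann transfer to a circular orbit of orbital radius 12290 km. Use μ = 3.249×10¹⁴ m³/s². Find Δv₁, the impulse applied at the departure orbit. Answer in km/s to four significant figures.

r₁ = 6665 km = 6.665×10⁶ m.
r₂ = 12290 km = 1.229×10⁷ m.
Transfer ellipse a_t = (r₁ + r₂)/2 = 9.478×10⁶ m.
At r₁: circular v_c1 = √(μ/r₁) = 6982 m/s; transfer-periapsis v_p = √[μ(2/r₁ − 1/a_t)] = 7951 m/s.
Δv₁ = v_p − v_c1 = 968.8 m/s.
= 0.9688 km/s.

Δv ≈ 0.9688 km/s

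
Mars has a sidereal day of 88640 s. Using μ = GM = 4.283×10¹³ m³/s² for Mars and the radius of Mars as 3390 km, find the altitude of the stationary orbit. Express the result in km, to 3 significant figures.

h_sync ≈ 17000 km

A synchronous orbit has period T, so by Kepler's third law a = (μT²/4π²)^(1/3).
μT²/4π² = 4.283×10¹³ × (8.864×10⁴)² / 39.48 = 8.524×10²¹ m³.
a = 2.043×10⁷ m = 20428 km.
Altitude h = a − R = 20428 − 3390 = 17038 km.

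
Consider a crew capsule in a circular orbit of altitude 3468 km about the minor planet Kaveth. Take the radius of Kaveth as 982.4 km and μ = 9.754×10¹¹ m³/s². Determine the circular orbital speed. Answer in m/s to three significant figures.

r = 982.4 + 3468 = 4450.4 km = 4.4504×10⁶ m.
For a circular orbit v = √(μ/r) = √(9.754×10¹¹ / 4.450×10⁶) = √(2.192×10⁵) = 468.2 m/s.

v ≈ 468 m/s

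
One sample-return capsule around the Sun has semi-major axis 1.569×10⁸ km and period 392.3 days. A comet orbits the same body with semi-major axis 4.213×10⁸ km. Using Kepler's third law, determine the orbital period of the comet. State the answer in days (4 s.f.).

Kepler's third law: T² ∝ a³, so T₂ = T₁ (a₂/a₁)^(3/2).
a₂/a₁ = 2.685, (a₂/a₁)^(3/2) = 4.400.
T₂ = 392.3 × 4.400 = 1726 days.

T₂ ≈ 1726 days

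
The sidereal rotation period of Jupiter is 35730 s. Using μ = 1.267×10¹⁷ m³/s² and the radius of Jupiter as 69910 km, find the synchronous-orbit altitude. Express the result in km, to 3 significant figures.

h_sync ≈ 90100 km

A synchronous orbit has period T, so by Kepler's third law a = (μT²/4π²)^(1/3).
μT²/4π² = 1.267×10¹⁷ × (3.573×10⁴)² / 39.48 = 4.097×10²⁴ m³.
a = 1.600×10⁸ m = 1.6002×10⁵ km.
Altitude h = a − R = 1.6002×10⁵ − 69910 = 90105 km.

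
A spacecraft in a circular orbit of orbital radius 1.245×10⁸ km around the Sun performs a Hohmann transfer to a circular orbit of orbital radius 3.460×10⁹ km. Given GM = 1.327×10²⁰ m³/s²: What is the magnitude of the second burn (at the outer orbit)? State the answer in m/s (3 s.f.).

Δv ≈ 4560 m/s

r₁ = 1.245×10⁸ km = 1.245×10¹¹ m.
r₂ = 3.460×10⁹ km = 3.460×10¹² m.
Transfer ellipse a_t = (r₁ + r₂)/2 = 1.792×10¹² m.
At r₁: circular v_c1 = √(μ/r₁) = 32650 m/s; transfer-perihelion v_p = √[μ(2/r₁ − 1/a_t)] = 45360 m/s.
At r₂: circular v_c2 = √(μ/r₂) = 6193 m/s; transfer-aphelion v_a = √[μ(2/r₂ − 1/a_t)] = 1632 m/s.
Δv₂ = v_c2 − v_a = 4561 m/s.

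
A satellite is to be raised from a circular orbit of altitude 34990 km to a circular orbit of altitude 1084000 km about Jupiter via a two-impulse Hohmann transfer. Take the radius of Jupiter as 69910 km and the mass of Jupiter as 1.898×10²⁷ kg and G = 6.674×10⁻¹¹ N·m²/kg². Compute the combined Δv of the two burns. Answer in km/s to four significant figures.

μ = GM = 6.674×10⁻¹¹ × 1.898×10²⁷ = 1.267×10¹⁷ m³/s².
r₁ = 69910 + 34990 = 104900 km = 1.0490×10⁸ m.
r₂ = 69910 + 1084000 = 1153900 km = 1.1539×10⁹ m.
Transfer ellipse a_t = (r₁ + r₂)/2 = 6.294×10⁸ m.
At r₁: circular v_c1 = √(μ/r₁) = 34750 m/s; transfer-perijove v_p = √[μ(2/r₁ − 1/a_t)] = 47050 m/s.
Δv₁ = v_p − v_c1 = 12300 m/s.
At r₂: circular v_c2 = √(μ/r₂) = 10480 m/s; transfer-apojove v_a = √[μ(2/r₂ − 1/a_t)] = 4277 m/s.
Δv₂ = v_c2 − v_a = 6200 m/s.
Total Δv = Δv₁ + Δv₂ = 18500 m/s = 18.50 km/s.

Δv_total ≈ 18.50 km/s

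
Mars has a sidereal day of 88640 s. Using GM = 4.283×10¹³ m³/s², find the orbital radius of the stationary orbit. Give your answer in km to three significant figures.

A synchronous orbit has period T, so by Kepler's third law a = (μT²/4π²)^(1/3).
μT²/4π² = 4.283×10¹³ × (8.864×10⁴)² / 39.48 = 8.524×10²¹ m³.
a = 2.043×10⁷ m = 20428 km.

r_sync ≈ 20400 km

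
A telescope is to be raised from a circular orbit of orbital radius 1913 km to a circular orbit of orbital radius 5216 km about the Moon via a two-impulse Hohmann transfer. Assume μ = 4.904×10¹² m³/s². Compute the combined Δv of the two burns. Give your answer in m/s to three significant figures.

Δv_total ≈ 595 m/s

r₁ = 1913 km = 1.913×10⁶ m.
r₂ = 5216 km = 5.216×10⁶ m.
Transfer ellipse a_t = (r₁ + r₂)/2 = 3.564×10⁶ m.
At r₁: circular v_c1 = √(μ/r₁) = 1601 m/s; transfer-perilune v_p = √[μ(2/r₁ − 1/a_t)] = 1937 m/s.
Δv₁ = v_p − v_c1 = 335.7 m/s.
At r₂: circular v_c2 = √(μ/r₂) = 969.6 m/s; transfer-apolune v_a = √[μ(2/r₂ − 1/a_t)] = 710.3 m/s.
Δv₂ = v_c2 − v_a = 259.3 m/s.
Total Δv = Δv₁ + Δv₂ = 595.0 m/s.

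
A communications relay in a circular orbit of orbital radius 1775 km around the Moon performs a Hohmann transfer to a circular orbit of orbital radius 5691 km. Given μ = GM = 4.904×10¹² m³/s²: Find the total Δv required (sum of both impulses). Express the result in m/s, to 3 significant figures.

Δv_total ≈ 678 m/s

r₁ = 1775 km = 1.775×10⁶ m.
r₂ = 5691 km = 5.691×10⁶ m.
Transfer ellipse a_t = (r₁ + r₂)/2 = 3.733×10⁶ m.
At r₁: circular v_c1 = √(μ/r₁) = 1662 m/s; transfer-perilune v_p = √[μ(2/r₁ − 1/a_t)] = 2052 m/s.
Δv₁ = v_p − v_c1 = 390.1 m/s.
At r₂: circular v_c2 = √(μ/r₂) = 928.3 m/s; transfer-apolune v_a = √[μ(2/r₂ − 1/a_t)] = 640.1 m/s.
Δv₂ = v_c2 − v_a = 288.2 m/s.
Total Δv = Δv₁ + Δv₂ = 678.3 m/s.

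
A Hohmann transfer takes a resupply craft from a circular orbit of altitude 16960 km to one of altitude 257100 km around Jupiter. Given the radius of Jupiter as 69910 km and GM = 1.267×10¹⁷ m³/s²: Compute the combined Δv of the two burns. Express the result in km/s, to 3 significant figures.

Δv_total ≈ 16.7 km/s

r₁ = 69910 + 16960 = 86870 km = 8.6870×10⁷ m.
r₂ = 69910 + 257100 = 327010 km = 3.2701×10⁸ m.
Transfer ellipse a_t = (r₁ + r₂)/2 = 2.069×10⁸ m.
At r₁: circular v_c1 = √(μ/r₁) = 38190 m/s; transfer-perijove v_p = √[μ(2/r₁ − 1/a_t)] = 48010 m/s.
Δv₁ = v_p − v_c1 = 9817 m/s.
At r₂: circular v_c2 = √(μ/r₂) = 19680 m/s; transfer-apojove v_a = √[μ(2/r₂ − 1/a_t)] = 12750 m/s.
Δv₂ = v_c2 − v_a = 6931 m/s.
Total Δv = Δv₁ + Δv₂ = 16750 m/s = 16.75 km/s.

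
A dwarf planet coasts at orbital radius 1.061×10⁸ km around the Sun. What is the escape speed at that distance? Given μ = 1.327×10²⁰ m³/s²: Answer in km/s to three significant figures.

v_esc ≈ 50.0 km/s

r = 1.061×10⁸ km = 1.061×10¹¹ m.
Escape speed v_esc = √(2μ/r) = √(2 × 1.327×10²⁰ / 1.061×10¹¹) = √(2.501×10⁹) = 50010 m/s.
= 50.01 km/s.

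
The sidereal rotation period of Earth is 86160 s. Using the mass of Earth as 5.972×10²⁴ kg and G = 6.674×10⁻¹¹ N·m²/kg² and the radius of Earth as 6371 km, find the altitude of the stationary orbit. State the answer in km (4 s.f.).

μ = GM = 6.674×10⁻¹¹ × 5.972×10²⁴ = 3.986×10¹⁴ m³/s².
A synchronous orbit has period T, so by Kepler's third law a = (μT²/4π²)^(1/3).
μT²/4π² = 3.986×10¹⁴ × (8.616×10⁴)² / 39.48 = 7.495×10²² m³.
a = 4.216×10⁷ m = 42162 km.
Altitude h = a − R = 42162 − 6371 = 35791 km.

h_sync ≈ 35790 km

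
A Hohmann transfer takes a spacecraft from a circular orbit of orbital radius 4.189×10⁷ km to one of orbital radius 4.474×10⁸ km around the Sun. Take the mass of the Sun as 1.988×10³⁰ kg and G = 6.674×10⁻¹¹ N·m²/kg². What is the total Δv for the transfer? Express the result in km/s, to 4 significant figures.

Δv_total ≈ 29.92 km/s

μ = GM = 6.674×10⁻¹¹ × 1.988×10³⁰ = 1.327×10²⁰ m³/s².
r₁ = 4.189×10⁷ km = 4.189×10¹⁰ m.
r₂ = 4.474×10⁸ km = 4.474×10¹¹ m.
Transfer ellipse a_t = (r₁ + r₂)/2 = 2.446×10¹¹ m.
At r₁: circular v_c1 = √(μ/r₁) = 56280 m/s; transfer-perihelion v_p = √[μ(2/r₁ − 1/a_t)] = 76110 m/s.
Δv₁ = v_p − v_c1 = 19830 m/s.
At r₂: circular v_c2 = √(μ/r₂) = 17220 m/s; transfer-aphelion v_a = √[μ(2/r₂ − 1/a_t)] = 7126 m/s.
Δv₂ = v_c2 − v_a = 10090 m/s.
Total Δv = Δv₁ + Δv₂ = 29920 m/s = 29.92 km/s.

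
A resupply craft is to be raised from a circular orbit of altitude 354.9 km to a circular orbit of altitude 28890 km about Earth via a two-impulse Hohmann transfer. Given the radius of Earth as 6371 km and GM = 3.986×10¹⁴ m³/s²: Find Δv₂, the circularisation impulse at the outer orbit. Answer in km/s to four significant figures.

r₁ = 6371 + 354.9 = 6725.9 km = 6.7259×10⁶ m.
r₂ = 6371 + 28890 = 35261 km = 3.5261×10⁷ m.
Transfer ellipse a_t = (r₁ + r₂)/2 = 2.099×10⁷ m.
At r₁: circular v_c1 = √(μ/r₁) = 7698 m/s; transfer-perigee v_p = √[μ(2/r₁ − 1/a_t)] = 9977 m/s.
At r₂: circular v_c2 = √(μ/r₂) = 3362 m/s; transfer-apogee v_a = √[μ(2/r₂ − 1/a_t)] = 1903 m/s.
Δv₂ = v_c2 − v_a = 1459 m/s.
= 1.459 km/s.

Δv ≈ 1.459 km/s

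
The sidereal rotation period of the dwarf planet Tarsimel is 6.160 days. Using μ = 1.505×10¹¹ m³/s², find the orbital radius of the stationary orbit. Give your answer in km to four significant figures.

T = 6.160 days = 5.322×10⁵ s.
A synchronous orbit has period T, so by Kepler's third law a = (μT²/4π²)^(1/3).
μT²/4π² = 1.505×10¹¹ × (5.322×10⁵)² / 39.48 = 1.080×10²¹ m³.
a = 1.026×10⁷ m = 10259 km.

r_sync ≈ 10260 km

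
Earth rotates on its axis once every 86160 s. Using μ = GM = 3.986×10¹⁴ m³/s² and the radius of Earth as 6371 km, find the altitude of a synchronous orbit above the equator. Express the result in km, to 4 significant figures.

h_sync ≈ 35790 km

A synchronous orbit has period T, so by Kepler's third law a = (μT²/4π²)^(1/3).
μT²/4π² = 3.986×10¹⁴ × (8.616×10⁴)² / 39.48 = 7.495×10²² m³.
a = 4.216×10⁷ m = 42163 km.
Altitude h = a − R = 42163 − 6371 = 35792 km.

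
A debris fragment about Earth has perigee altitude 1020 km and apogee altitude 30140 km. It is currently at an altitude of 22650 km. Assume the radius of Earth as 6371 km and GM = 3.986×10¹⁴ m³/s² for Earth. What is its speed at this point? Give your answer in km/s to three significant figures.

v ≈ 3.05 km/s

r_p = 6371 + 1020 = 7391.0 km = 7.3910×10⁶ m.
r_a = 6371 + 30140 = 36511 km = 3.6511×10⁷ m.
r = 6371 + 22650 = 29021 km = 2.902×10⁷ m.
Semi-major axis a = (r_p + r_a)/2 = 21951 km = 2.195×10⁷ m.
Vis-viva: v² = μ(2/r − 1/a) = 3.986×10¹⁴ × (6.892×10⁻⁸ − 4.556×10⁻⁸) = 9.311×10⁶ m²/s².
v = 3051 m/s = 3.051 km/s.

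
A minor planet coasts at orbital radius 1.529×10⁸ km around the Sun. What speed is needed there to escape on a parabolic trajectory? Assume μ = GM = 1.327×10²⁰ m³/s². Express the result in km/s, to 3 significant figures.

r = 1.529×10⁸ km = 1.529×10¹¹ m.
Escape speed v_esc = √(2μ/r) = √(2 × 1.327×10²⁰ / 1.529×10¹¹) = √(1.736×10⁹) = 41660 m/s.
= 41.66 km/s.

v_esc ≈ 41.7 km/s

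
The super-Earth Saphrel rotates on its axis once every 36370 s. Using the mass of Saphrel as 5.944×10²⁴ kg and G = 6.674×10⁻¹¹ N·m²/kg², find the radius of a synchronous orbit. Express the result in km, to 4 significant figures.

μ = GM = 6.674×10⁻¹¹ × 5.944×10²⁴ = 3.967×10¹⁴ m³/s².
A synchronous orbit has period T, so by Kepler's third law a = (μT²/4π²)^(1/3).
μT²/4π² = 3.967×10¹⁴ × (3.637×10⁴)² / 39.48 = 1.329×10²² m³.
a = 2.369×10⁷ m = 23688 km.

r_sync ≈ 23690 km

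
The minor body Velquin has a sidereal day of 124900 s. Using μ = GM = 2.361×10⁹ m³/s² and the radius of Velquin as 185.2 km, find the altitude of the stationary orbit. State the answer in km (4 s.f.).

h_sync ≈ 791.9 km

A synchronous orbit has period T, so by Kepler's third law a = (μT²/4π²)^(1/3).
μT²/4π² = 2.361×10⁹ × (1.249×10⁵)² / 39.48 = 9.330×10¹⁷ m³.
a = 9.771×10⁵ m = 977.13 km.
Altitude h = a − R = 977.13 − 185.2 = 791.93 km.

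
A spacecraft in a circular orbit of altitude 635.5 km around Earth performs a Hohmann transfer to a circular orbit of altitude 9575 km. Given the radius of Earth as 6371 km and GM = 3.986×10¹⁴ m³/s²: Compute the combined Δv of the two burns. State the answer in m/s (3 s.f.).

r₁ = 6371 + 635.5 = 7006.5 km = 7.0065×10⁶ m.
r₂ = 6371 + 9575 = 15946 km = 1.5946×10⁷ m.
Transfer ellipse a_t = (r₁ + r₂)/2 = 1.148×10⁷ m.
At r₁: circular v_c1 = √(μ/r₁) = 7543 m/s; transfer-perigee v_p = √[μ(2/r₁ − 1/a_t)] = 8891 m/s.
Δv₁ = v_p − v_c1 = 1348 m/s.
At r₂: circular v_c2 = √(μ/r₂) = 5000 m/s; transfer-apogee v_a = √[μ(2/r₂ − 1/a_t)] = 3907 m/s.
Δv₂ = v_c2 − v_a = 1093 m/s.
Total Δv = Δv₁ + Δv₂ = 2441 m/s.

Δv_total ≈ 2440 m/s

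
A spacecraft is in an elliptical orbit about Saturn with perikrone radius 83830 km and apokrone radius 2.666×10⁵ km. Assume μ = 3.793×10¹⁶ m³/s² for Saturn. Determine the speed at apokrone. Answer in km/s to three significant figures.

Semi-major axis a = (r_p + r_a)/2 = 1.7522×10⁵ km = 1.752×10⁸ m.
Vis-viva: v² = μ(2/r − 1/a) = 3.793×10¹⁶ × (7.502×10⁻⁹ − 5.707×10⁻⁹) = 6.807×10⁷ m²/s².
v = 8250 m/s = 8.250 km/s.

v ≈ 8.25 km/s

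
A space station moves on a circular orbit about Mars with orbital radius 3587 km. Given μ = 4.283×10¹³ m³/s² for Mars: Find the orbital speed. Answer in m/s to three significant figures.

r = 3587 km = 3.587×10⁶ m.
For a circular orbit v = √(μ/r) = √(4.283×10¹³ / 3.587×10⁶) = √(1.194×10⁷) = 3455 m/s.

v ≈ 3460 m/s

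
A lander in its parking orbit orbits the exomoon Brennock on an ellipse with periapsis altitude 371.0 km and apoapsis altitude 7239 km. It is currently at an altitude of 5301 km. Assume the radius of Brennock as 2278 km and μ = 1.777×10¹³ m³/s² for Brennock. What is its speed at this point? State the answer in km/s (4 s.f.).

v ≈ 1.330 km/s

r_p = 2278 + 371.0 = 2649.0 km = 2.6490×10⁶ m.
r_a = 2278 + 7239 = 9517.0 km = 9.5170×10⁶ m.
r = 2278 + 5301 = 7579.0 km = 7.579×10⁶ m.
Semi-major axis a = (r_p + r_a)/2 = 6083.0 km = 6.083×10⁶ m.
Vis-viva: v² = μ(2/r − 1/a) = 1.777×10¹³ × (2.639×10⁻⁷ − 1.644×10⁻⁷) = 1.768×10⁶ m²/s².
v = 1330 m/s = 1.330 km/s.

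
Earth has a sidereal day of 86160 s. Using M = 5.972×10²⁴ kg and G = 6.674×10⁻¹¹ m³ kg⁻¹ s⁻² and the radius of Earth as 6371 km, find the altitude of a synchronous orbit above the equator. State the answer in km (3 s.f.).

μ = GM = 6.674×10⁻¹¹ × 5.972×10²⁴ = 3.986×10¹⁴ m³/s².
A synchronous orbit has period T, so by Kepler's third law a = (μT²/4π²)^(1/3).
μT²/4π² = 3.986×10¹⁴ × (8.616×10⁴)² / 39.48 = 7.495×10²² m³.
a = 4.216×10⁷ m = 42162 km.
Altitude h = a − R = 42162 − 6371 = 35791 km.

h_sync ≈ 35800 km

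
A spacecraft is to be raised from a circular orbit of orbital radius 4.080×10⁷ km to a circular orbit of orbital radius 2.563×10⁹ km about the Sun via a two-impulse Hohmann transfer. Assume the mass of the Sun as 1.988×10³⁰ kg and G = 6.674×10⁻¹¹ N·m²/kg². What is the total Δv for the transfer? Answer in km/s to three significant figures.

μ = GM = 6.674×10⁻¹¹ × 1.988×10³⁰ = 1.327×10²⁰ m³/s².
r₁ = 4.080×10⁷ km = 4.080×10¹⁰ m.
r₂ = 2.563×10⁹ km = 2.563×10¹² m.
Transfer ellipse a_t = (r₁ + r₂)/2 = 1.302×10¹² m.
At r₁: circular v_c1 = √(μ/r₁) = 57030 m/s; transfer-perihelion v_p = √[μ(2/r₁ − 1/a_t)] = 80010 m/s.
Δv₁ = v_p − v_c1 = 22990 m/s.
At r₂: circular v_c2 = √(μ/r₂) = 7195 m/s; transfer-aphelion v_a = √[μ(2/r₂ − 1/a_t)] = 1274 m/s.
Δv₂ = v_c2 − v_a = 5921 m/s.
Total Δv = Δv₁ + Δv₂ = 28910 m/s = 28.91 km/s.

Δv_total ≈ 28.9 km/s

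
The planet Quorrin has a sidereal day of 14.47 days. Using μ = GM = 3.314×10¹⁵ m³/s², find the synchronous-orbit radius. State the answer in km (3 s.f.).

r_sync ≈ 5.08×10⁵ km

T = 14.47 days = 1.250×10⁶ s.
A synchronous orbit has period T, so by Kepler's third law a = (μT²/4π²)^(1/3).
μT²/4π² = 3.314×10¹⁵ × (1.250×10⁶)² / 39.48 = 1.312×10²⁶ m³.
a = 5.081×10⁸ m = 5.0814×10⁵ km.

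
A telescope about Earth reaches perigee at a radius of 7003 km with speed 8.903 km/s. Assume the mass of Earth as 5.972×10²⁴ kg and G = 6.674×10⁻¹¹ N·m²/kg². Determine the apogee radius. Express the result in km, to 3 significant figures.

μ = GM = 6.674×10⁻¹¹ × 5.972×10²⁴ = 3.986×10¹⁴ m³/s².
r_p = 7.003×10⁶ m.
Specific energy ε = v²/2 − μ/r = -1.728×10⁷ J/kg, so a = −μ/(2ε) = 1.153×10⁷ m.
The apsides satisfy r_p + r_a = 2a, so the apogee radius is 2a − r_p = 1.606×10⁷ m = 16059 km.

apogee radius ≈ 16100 km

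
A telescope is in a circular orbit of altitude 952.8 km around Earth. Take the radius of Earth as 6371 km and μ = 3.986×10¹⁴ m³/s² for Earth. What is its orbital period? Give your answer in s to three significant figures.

T ≈ 6240 s

r = 6371 + 952.8 = 7323.8 km = 7.3238×10⁶ m.
Kepler's third law: T = 2π√(r³/μ) = 2π√((7.324×10⁶)³ / 3.986×10¹⁴).
r³/μ = 9.855×10⁵ s², so T = 2π × 9.927×10² = 6.238×10³ s.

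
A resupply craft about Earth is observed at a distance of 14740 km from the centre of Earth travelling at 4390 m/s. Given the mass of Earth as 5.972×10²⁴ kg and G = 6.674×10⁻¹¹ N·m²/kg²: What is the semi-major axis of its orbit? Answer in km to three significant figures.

μ = GM = 6.674×10⁻¹¹ × 5.972×10²⁴ = 3.986×10¹⁴ m³/s².
r = 1.474×10⁷ m.
Vis-viva rearranged: 1/a = 2/r − v²/μ = 1.357×10⁻⁷ − 4.835×10⁻⁸ = 8.733×10⁻⁸ m⁻¹.
a = 1.145×10⁷ m = 11451 km.

a ≈ 11500 km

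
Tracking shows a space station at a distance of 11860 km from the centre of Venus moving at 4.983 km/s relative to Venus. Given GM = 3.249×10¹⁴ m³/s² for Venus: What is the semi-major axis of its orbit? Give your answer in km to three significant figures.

r = 1.186×10⁷ m.
Vis-viva rearranged: 1/a = 2/r − v²/μ = 1.686×10⁻⁷ − 7.642×10⁻⁸ = 9.221×10⁻⁸ m⁻¹.
a = 1.084×10⁷ m = 10845 km.

a ≈ 10800 km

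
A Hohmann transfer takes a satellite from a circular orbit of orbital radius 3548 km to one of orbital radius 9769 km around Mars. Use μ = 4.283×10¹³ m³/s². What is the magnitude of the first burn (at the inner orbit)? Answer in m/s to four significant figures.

r₁ = 3548 km = 3.548×10⁶ m.
r₂ = 9769 km = 9.769×10⁶ m.
Transfer ellipse a_t = (r₁ + r₂)/2 = 6.658×10⁶ m.
At r₁: circular v_c1 = √(μ/r₁) = 3474 m/s; transfer-periapsis v_p = √[μ(2/r₁ − 1/a_t)] = 4208 m/s.
Δv₁ = v_p − v_c1 = 734.0 m/s.

Δv ≈ 734.0 m/s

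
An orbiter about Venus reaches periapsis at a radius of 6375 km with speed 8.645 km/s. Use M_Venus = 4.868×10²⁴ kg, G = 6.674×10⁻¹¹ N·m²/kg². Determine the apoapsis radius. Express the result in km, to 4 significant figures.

μ = GM = 6.674×10⁻¹¹ × 4.868×10²⁴ = 3.249×10¹⁴ m³/s².
r_p = 6.375×10⁶ m.
Specific energy ε = v²/2 − μ/r = -1.360×10⁷ J/kg, so a = −μ/(2ε) = 1.195×10⁷ m.
The apsides satisfy r_p + r_a = 2a, so the apoapsis radius is 2a − r_p = 1.752×10⁷ m = 17522 km.

apoapsis radius ≈ 17520 km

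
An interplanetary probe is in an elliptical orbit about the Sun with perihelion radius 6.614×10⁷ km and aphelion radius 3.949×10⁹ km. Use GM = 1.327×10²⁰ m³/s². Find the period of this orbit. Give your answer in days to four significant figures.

Semi-major axis a = (r_p + r_a)/2 = (6.6140×10⁷ + 3.9490×10⁹)/2 = 2.0076×10⁹ km = 2.008×10¹² m.
By Kepler's third law T = 2π√(a³/μ) = 2π × 2.469×10⁸ = 1.551×10⁹ s.
= 17960 days.

T ≈ 17960 days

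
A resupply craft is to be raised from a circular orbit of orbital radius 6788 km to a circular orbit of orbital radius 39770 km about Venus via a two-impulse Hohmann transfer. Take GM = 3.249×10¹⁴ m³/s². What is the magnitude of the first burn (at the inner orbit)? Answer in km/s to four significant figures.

r₁ = 6788 km = 6.788×10⁶ m.
r₂ = 39770 km = 3.977×10⁷ m.
Transfer ellipse a_t = (r₁ + r₂)/2 = 2.328×10⁷ m.
At r₁: circular v_c1 = √(μ/r₁) = 6918 m/s; transfer-periapsis v_p = √[μ(2/r₁ − 1/a_t)] = 9043 m/s.
Δv₁ = v_p − v_c1 = 2124 m/s.
= 2.124 km/s.

Δv ≈ 2.124 km/s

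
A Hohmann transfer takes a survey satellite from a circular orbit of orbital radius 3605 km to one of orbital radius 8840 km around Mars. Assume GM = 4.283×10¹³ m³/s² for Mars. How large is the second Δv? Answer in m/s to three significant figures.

r₁ = 3605 km = 3.605×10⁶ m.
r₂ = 8840 km = 8.840×10⁶ m.
Transfer ellipse a_t = (r₁ + r₂)/2 = 6.222×10⁶ m.
At r₁: circular v_c1 = √(μ/r₁) = 3447 m/s; transfer-periapsis v_p = √[μ(2/r₁ − 1/a_t)] = 4108 m/s.
At r₂: circular v_c2 = √(μ/r₂) = 2201 m/s; transfer-apoapsis v_a = √[μ(2/r₂ − 1/a_t)] = 1675 m/s.
Δv₂ = v_c2 − v_a = 525.7 m/s.

Δv ≈ 526 m/s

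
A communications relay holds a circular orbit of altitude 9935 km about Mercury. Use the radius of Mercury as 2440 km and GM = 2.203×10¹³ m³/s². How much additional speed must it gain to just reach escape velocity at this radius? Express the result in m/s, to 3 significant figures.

r = 2440 + 9935 = 12375 km = 1.2375×10⁷ m.
Circular speed v_c = √(μ/r) = 1334 m/s.
Escape speed v_esc = √(2μ/r) = √2 × v_c = 1887 m/s.
Δv = v_esc − v_c = 552.7 m/s.

Δv ≈ 553 m/s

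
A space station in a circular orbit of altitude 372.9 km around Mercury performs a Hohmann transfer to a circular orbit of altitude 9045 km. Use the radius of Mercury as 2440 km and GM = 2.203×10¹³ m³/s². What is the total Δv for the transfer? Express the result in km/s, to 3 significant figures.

Δv_total ≈ 1.26 km/s

r₁ = 2440 + 372.9 = 2812.9 km = 2.8129×10⁶ m.
r₂ = 2440 + 9045 = 11485 km = 1.1485×10⁷ m.
Transfer ellipse a_t = (r₁ + r₂)/2 = 7.149×10⁶ m.
At r₁: circular v_c1 = √(μ/r₁) = 2799 m/s; transfer-periherm v_p = √[μ(2/r₁ − 1/a_t)] = 3547 m/s.
Δv₁ = v_p − v_c1 = 748.6 m/s.
At r₂: circular v_c2 = √(μ/r₂) = 1385 m/s; transfer-apoherm v_a = √[μ(2/r₂ − 1/a_t)] = 868.8 m/s.
Δv₂ = v_c2 − v_a = 516.2 m/s.
Total Δv = Δv₁ + Δv₂ = 1265 m/s = 1.265 km/s.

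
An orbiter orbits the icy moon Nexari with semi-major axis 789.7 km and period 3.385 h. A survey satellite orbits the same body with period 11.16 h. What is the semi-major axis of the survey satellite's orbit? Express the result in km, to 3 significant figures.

a₂ ≈ 1750 km

Kepler's third law: a³ ∝ T², so a₂ = a₁ (T₂/T₁)^(2/3).
T₂/T₁ = 3.297, (T₂/T₁)^(2/3) = 2.215.
a₂ = 789.7 × 2.215 = 1749 km.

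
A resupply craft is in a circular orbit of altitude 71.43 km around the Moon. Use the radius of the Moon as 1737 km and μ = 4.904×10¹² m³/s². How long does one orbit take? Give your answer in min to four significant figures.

r = 1737 + 71.43 = 1808.4 km = 1.8084×10⁶ m.
Kepler's third law: T = 2π√(r³/μ) = 2π√((1.808×10⁶)³ / 4.904×10¹²).
r³/μ = 1.206×10⁶ s², so T = 2π × 1.098×10³ = 6.900×10³ s.
Converting: 6.900×10³ s ÷ 60.00 = 115.0 min.

T ≈ 115.0 min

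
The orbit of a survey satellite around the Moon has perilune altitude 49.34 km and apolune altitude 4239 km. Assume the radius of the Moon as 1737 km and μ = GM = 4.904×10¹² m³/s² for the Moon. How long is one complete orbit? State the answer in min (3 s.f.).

T ≈ 362 min

r_p = 1737 + 49.34 = 1786.3 km = 1.7863×10⁶ m.
r_a = 1737 + 4239 = 5976.0 km = 5.9760×10⁶ m.
Semi-major axis a = (r_p + r_a)/2 = (1786.3 + 5976.0)/2 = 3881.2 km = 3.881×10⁶ m.
By Kepler's third law T = 2π√(a³/μ) = 2π × 3.453×10³ = 2.169×10⁴ s.
= 361.6 min.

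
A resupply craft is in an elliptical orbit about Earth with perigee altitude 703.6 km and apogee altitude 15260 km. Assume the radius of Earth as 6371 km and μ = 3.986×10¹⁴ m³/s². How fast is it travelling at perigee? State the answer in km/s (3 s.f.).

r_p = 6371 + 703.6 = 7074.6 km = 7.0746×10⁶ m.
r_a = 6371 + 15260 = 21631 km = 2.1631×10⁷ m.
Semi-major axis a = (r_p + r_a)/2 = 14353 km = 1.435×10⁷ m.
Vis-viva: v² = μ(2/r − 1/a) = 3.986×10¹⁴ × (2.827×10⁻⁷ − 6.967×10⁻⁸) = 8.491×10⁷ m²/s².
v = 9215 m/s = 9.215 km/s.

v ≈ 9.21 km/s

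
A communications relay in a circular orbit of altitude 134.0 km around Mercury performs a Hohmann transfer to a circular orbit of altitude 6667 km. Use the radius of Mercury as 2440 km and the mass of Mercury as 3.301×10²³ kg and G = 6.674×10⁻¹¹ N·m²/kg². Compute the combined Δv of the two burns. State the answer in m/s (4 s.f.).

μ = GM = 6.674×10⁻¹¹ × 3.301×10²³ = 2.203×10¹³ m³/s².
r₁ = 2440 + 134.0 = 2574.0 km = 2.5740×10⁶ m.
r₂ = 2440 + 6667 = 9107.0 km = 9.1070×10⁶ m.
Transfer ellipse a_t = (r₁ + r₂)/2 = 5.840×10⁶ m.
At r₁: circular v_c1 = √(μ/r₁) = 2926 m/s; transfer-periherm v_p = √[μ(2/r₁ − 1/a_t)] = 3653 m/s.
Δv₁ = v_p − v_c1 = 727.6 m/s.
At r₂: circular v_c2 = √(μ/r₂) = 1555 m/s; transfer-apoherm v_a = √[μ(2/r₂ − 1/a_t)] = 1033 m/s.
Δv₂ = v_c2 − v_a = 522.8 m/s.
Total Δv = Δv₁ + Δv₂ = 1250 m/s.

Δv_total ≈ 1250 m/s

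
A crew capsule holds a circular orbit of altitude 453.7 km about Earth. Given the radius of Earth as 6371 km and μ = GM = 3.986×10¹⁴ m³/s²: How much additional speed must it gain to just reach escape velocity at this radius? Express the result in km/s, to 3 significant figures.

r = 6371 + 453.7 = 6824.7 km = 6.8247×10⁶ m.
Circular speed v_c = √(μ/r) = 7642 m/s.
Escape speed v_esc = √(2μ/r) = √2 × v_c = 10810 m/s.
Δv = v_esc − v_c = 3166 m/s = 3.166 km/s.

Δv ≈ 3.17 km/s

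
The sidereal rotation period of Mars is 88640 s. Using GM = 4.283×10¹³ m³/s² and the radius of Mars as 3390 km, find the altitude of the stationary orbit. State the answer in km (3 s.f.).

A synchronous orbit has period T, so by Kepler's third law a = (μT²/4π²)^(1/3).
μT²/4π² = 4.283×10¹³ × (8.864×10⁴)² / 39.48 = 8.524×10²¹ m³.
a = 2.043×10⁷ m = 20428 km.
Altitude h = a − R = 20428 − 3390 = 17038 km.

h_sync ≈ 17000 km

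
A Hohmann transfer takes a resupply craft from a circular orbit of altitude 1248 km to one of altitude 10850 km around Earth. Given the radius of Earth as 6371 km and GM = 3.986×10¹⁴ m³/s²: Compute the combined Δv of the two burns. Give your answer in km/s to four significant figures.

r₁ = 6371 + 1248 = 7619.0 km = 7.6190×10⁶ m.
r₂ = 6371 + 10850 = 17221 km = 1.7221×10⁷ m.
Transfer ellipse a_t = (r₁ + r₂)/2 = 1.242×10⁷ m.
At r₁: circular v_c1 = √(μ/r₁) = 7233 m/s; transfer-perigee v_p = √[μ(2/r₁ − 1/a_t)] = 8517 m/s.
Δv₁ = v_p − v_c1 = 1284 m/s.
At r₂: circular v_c2 = √(μ/r₂) = 4811 m/s; transfer-apogee v_a = √[μ(2/r₂ − 1/a_t)] = 3768 m/s.
Δv₂ = v_c2 − v_a = 1043 m/s.
Total Δv = Δv₁ + Δv₂ = 2327 m/s = 2.327 km/s.

Δv_total ≈ 2.327 km/s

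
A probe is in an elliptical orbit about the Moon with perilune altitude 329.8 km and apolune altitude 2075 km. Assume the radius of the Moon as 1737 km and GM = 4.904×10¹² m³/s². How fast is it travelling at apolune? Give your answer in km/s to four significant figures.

v ≈ 0.9511 km/s

r_p = 1737 + 329.8 = 2066.8 km = 2.0668×10⁶ m.
r_a = 1737 + 2075 = 3812.0 km = 3.8120×10⁶ m.
Semi-major axis a = (r_p + r_a)/2 = 2939.4 km = 2.939×10⁶ m.
Vis-viva: v² = μ(2/r − 1/a) = 4.904×10¹² × (5.247×10⁻⁷ − 3.402×10⁻⁷) = 9.046×10⁵ m²/s².
v = 951.1 m/s = 0.9511 km/s.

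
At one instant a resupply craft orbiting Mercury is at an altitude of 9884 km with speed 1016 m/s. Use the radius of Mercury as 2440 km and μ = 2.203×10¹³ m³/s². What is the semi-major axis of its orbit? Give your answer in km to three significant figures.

r = 2440 + 9884 = 12324 km = 1.232×10⁷ m.
Vis-viva rearranged: 1/a = 2/r − v²/μ = 1.623×10⁻⁷ − 4.686×10⁻⁸ = 1.154×10⁻⁷ m⁻¹.
a = 8.663×10⁶ m = 8663.4 km.

a ≈ 8660 km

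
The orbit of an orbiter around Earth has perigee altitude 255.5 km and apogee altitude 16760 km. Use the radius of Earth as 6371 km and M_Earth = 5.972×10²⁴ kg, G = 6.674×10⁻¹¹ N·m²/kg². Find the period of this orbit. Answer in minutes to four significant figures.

T ≈ 301.0 minutes

μ = GM = 6.674×10⁻¹¹ × 5.972×10²⁴ = 3.986×10¹⁴ m³/s².
r_p = 6371 + 255.5 = 6626.5 km = 6.6265×10⁶ m.
r_a = 6371 + 16760 = 23131 km = 2.3131×10⁷ m.
Semi-major axis a = (r_p + r_a)/2 = (6626.5 + 23131)/2 = 14879 km = 1.488×10⁷ m.
By Kepler's third law T = 2π√(a³/μ) = 2π × 2.875×10³ = 1.806×10⁴ s.
= 301.0 minutes.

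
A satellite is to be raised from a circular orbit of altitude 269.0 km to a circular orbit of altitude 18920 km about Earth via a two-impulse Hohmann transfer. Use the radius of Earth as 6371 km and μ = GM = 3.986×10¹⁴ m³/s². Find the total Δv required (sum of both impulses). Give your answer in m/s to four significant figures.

Δv_total ≈ 3413 m/s

r₁ = 6371 + 269.0 = 6640.0 km = 6.6400×10⁶ m.
r₂ = 6371 + 18920 = 25291 km = 2.5291×10⁷ m.
Transfer ellipse a_t = (r₁ + r₂)/2 = 1.597×10⁷ m.
At r₁: circular v_c1 = √(μ/r₁) = 7748 m/s; transfer-perigee v_p = √[μ(2/r₁ − 1/a_t)] = 9752 m/s.
Δv₁ = v_p − v_c1 = 2004 m/s.
At r₂: circular v_c2 = √(μ/r₂) = 3970 m/s; transfer-apogee v_a = √[μ(2/r₂ − 1/a_t)] = 2560 m/s.
Δv₂ = v_c2 − v_a = 1410 m/s.
Total Δv = Δv₁ + Δv₂ = 3413 m/s.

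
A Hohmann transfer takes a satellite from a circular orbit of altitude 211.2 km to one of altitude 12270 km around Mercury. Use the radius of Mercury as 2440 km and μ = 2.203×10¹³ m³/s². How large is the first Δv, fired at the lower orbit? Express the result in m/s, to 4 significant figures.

r₁ = 2440 + 211.2 = 2651.2 km = 2.6512×10⁶ m.
r₂ = 2440 + 12270 = 14710 km = 1.4710×10⁷ m.
Transfer ellipse a_t = (r₁ + r₂)/2 = 8.681×10⁶ m.
At r₁: circular v_c1 = √(μ/r₁) = 2883 m/s; transfer-periherm v_p = √[μ(2/r₁ − 1/a_t)] = 3752 m/s.
Δv₁ = v_p − v_c1 = 869.9 m/s.

Δv ≈ 869.9 m/s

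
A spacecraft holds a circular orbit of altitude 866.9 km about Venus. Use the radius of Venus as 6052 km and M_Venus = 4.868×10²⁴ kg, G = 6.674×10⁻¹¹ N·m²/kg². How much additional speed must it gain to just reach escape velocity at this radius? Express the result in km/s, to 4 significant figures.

μ = GM = 6.674×10⁻¹¹ × 4.868×10²⁴ = 3.249×10¹⁴ m³/s².
r = 6052 + 866.9 = 6918.9 km = 6.9189×10⁶ m.
Circular speed v_c = √(μ/r) = 6853 m/s.
Escape speed v_esc = √(2μ/r) = √2 × v_c = 9691 m/s.
Δv = v_esc − v_c = 2838 m/s = 2.838 km/s.

Δv ≈ 2.838 km/s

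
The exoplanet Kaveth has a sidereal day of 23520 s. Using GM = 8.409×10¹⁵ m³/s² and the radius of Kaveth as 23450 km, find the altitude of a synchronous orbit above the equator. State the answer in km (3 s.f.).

h_sync ≈ 25600 km

A synchronous orbit has period T, so by Kepler's third law a = (μT²/4π²)^(1/3).
μT²/4π² = 8.409×10¹⁵ × (2.352×10⁴)² / 39.48 = 1.178×10²³ m³.
a = 4.903×10⁷ m = 49025 km.
Altitude h = a − R = 49025 − 23450 = 25575 km.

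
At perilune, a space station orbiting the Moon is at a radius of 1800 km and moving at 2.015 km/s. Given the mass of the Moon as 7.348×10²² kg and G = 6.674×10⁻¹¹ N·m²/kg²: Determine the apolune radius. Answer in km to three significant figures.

apolune radius ≈ 5260 km

μ = GM = 6.674×10⁻¹¹ × 7.348×10²² = 4.904×10¹² m³/s².
r_p = 1.800×10⁶ m.
Specific energy ε = v²/2 − μ/r = -6.944×10⁵ J/kg, so a = −μ/(2ε) = 3.531×10⁶ m.
The apsides satisfy r_p + r_a = 2a, so the apolune radius is 2a − r_p = 5.263×10⁶ m = 5262.7 km.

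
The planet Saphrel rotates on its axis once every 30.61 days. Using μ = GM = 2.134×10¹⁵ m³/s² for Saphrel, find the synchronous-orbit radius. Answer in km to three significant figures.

r_sync ≈ 7.23×10⁵ km

T = 30.61 days = 2.645×10⁶ s.
A synchronous orbit has period T, so by Kepler's third law a = (μT²/4π²)^(1/3).
μT²/4π² = 2.134×10¹⁵ × (2.645×10⁶)² / 39.48 = 3.781×10²⁶ m³.
a = 7.231×10⁸ m = 7.2310×10⁵ km.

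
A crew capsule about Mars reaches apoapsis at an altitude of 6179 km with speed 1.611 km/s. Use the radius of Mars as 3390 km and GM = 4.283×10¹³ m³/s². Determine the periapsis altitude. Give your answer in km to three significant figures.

r_a = 3390 + 6179 = 9569.0 km = 9.569×10⁶ m.
Specific energy ε = v²/2 − μ/r = -3.178×10⁶ J/kg, so a = −μ/(2ε) = 6.738×10⁶ m.
The apsides satisfy r_p + r_a = 2a, so the periapsis radius is 2a − r_a = 3.907×10⁶ m = 3907.0 km.
Periapsis altitude = 3907.0 − 3390 = 516.96 km.

periapsis altitude ≈ 517 km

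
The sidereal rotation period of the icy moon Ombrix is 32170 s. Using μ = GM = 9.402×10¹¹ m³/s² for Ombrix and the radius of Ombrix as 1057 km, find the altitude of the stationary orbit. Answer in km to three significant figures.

A synchronous orbit has period T, so by Kepler's third law a = (μT²/4π²)^(1/3).
μT²/4π² = 9.402×10¹¹ × (3.217×10⁴)² / 39.48 = 2.465×10¹⁹ m³.
a = 2.910×10⁶ m = 2910.2 km.
Altitude h = a − R = 2910.2 − 1057 = 1853.2 km.

h_sync ≈ 1850 km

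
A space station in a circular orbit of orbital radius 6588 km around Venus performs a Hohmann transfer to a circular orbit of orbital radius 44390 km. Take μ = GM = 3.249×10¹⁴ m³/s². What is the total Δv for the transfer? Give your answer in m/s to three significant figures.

Δv_total ≈ 3570 m/s

r₁ = 6588 km = 6.588×10⁶ m.
r₂ = 44390 km = 4.439×10⁷ m.
Transfer ellipse a_t = (r₁ + r₂)/2 = 2.549×10⁷ m.
At r₁: circular v_c1 = √(μ/r₁) = 7023 m/s; transfer-periapsis v_p = √[μ(2/r₁ − 1/a_t)] = 9268 m/s.
Δv₁ = v_p − v_c1 = 2245 m/s.
At r₂: circular v_c2 = √(μ/r₂) = 2705 m/s; transfer-apoapsis v_a = √[μ(2/r₂ − 1/a_t)] = 1375 m/s.
Δv₂ = v_c2 − v_a = 1330 m/s.
Total Δv = Δv₁ + Δv₂ = 3575 m/s.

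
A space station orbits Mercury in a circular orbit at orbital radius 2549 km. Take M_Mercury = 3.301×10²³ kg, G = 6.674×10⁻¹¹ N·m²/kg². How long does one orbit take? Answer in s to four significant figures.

μ = GM = 6.674×10⁻¹¹ × 3.301×10²³ = 2.203×10¹³ m³/s².
r = 2549 km = 2.549×10⁶ m.
Kepler's third law: T = 2π√(r³/μ) = 2π√((2.549×10⁶)³ / 2.203×10¹³).
r³/μ = 7.518×10⁵ s², so T = 2π × 8.670×10² = 5.448×10³ s.

T ≈ 5448 s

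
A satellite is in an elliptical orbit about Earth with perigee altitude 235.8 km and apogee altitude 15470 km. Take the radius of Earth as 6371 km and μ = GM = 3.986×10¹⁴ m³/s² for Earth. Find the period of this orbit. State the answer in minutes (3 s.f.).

r_p = 6371 + 235.8 = 6606.8 km = 6.6068×10⁶ m.
r_a = 6371 + 15470 = 21841 km = 2.1841×10⁷ m.
Semi-major axis a = (r_p + r_a)/2 = (6606.8 + 21841)/2 = 14224 km = 1.422×10⁷ m.
By Kepler's third law T = 2π√(a³/μ) = 2π × 2.687×10³ = 1.688×10⁴ s.
= 281.4 minutes.

T ≈ 281 minutes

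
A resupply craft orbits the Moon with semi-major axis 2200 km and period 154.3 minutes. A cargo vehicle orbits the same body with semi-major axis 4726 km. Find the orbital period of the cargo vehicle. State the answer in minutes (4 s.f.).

T₂ ≈ 485.8 minutes

Kepler's third law: T² ∝ a³, so T₂ = T₁ (a₂/a₁)^(3/2).
a₂/a₁ = 2.148, (a₂/a₁)^(3/2) = 3.149.
T₂ = 154.3 × 3.149 = 485.8 minutes.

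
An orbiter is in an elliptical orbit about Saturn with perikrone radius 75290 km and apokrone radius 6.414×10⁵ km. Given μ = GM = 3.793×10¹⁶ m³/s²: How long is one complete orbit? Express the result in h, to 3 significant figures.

Semi-major axis a = (r_p + r_a)/2 = (75290 + 6.4140×10⁵)/2 = 3.5834×10⁵ km = 3.583×10⁸ m.
By Kepler's third law T = 2π√(a³/μ) = 2π × 3.483×10⁴ = 2.188×10⁵ s.
= 60.79 h.

T ≈ 60.8 h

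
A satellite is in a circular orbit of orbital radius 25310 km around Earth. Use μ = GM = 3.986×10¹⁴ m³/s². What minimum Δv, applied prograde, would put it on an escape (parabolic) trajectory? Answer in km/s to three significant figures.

Δv ≈ 1.64 km/s

r = 25310 km = 2.531×10⁷ m.
Circular speed v_c = √(μ/r) = 3968 m/s.
Escape speed v_esc = √(2μ/r) = √2 × v_c = 5612 m/s.
Δv = v_esc − v_c = 1644 m/s = 1.644 km/s.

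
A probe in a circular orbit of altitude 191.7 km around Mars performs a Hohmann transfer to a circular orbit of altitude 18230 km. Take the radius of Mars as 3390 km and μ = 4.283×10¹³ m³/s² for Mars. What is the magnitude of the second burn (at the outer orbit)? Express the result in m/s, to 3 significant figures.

r₁ = 3390 + 191.7 = 3581.7 km = 3.5817×10⁶ m.
r₂ = 3390 + 18230 = 21620 km = 2.1620×10⁷ m.
Transfer ellipse a_t = (r₁ + r₂)/2 = 1.260×10⁷ m.
At r₁: circular v_c1 = √(μ/r₁) = 3458 m/s; transfer-periapsis v_p = √[μ(2/r₁ − 1/a_t)] = 4530 m/s.
At r₂: circular v_c2 = √(μ/r₂) = 1407 m/s; transfer-apoapsis v_a = √[μ(2/r₂ − 1/a_t)] = 750.4 m/s.
Δv₂ = v_c2 − v_a = 657.1 m/s.

Δv ≈ 657 m/s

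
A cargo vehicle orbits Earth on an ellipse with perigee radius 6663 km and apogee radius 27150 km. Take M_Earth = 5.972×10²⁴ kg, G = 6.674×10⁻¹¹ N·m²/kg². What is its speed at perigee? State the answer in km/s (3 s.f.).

v ≈ 9.80 km/s

μ = GM = 6.674×10⁻¹¹ × 5.972×10²⁴ = 3.986×10¹⁴ m³/s².
Semi-major axis a = (r_p + r_a)/2 = 16906 km = 1.691×10⁷ m.
Vis-viva: v² = μ(2/r − 1/a) = 3.986×10¹⁴ × (3.002×10⁻⁷ − 5.915×10⁻⁸) = 9.606×10⁷ m²/s².
v = 9801 m/s = 9.801 km/s.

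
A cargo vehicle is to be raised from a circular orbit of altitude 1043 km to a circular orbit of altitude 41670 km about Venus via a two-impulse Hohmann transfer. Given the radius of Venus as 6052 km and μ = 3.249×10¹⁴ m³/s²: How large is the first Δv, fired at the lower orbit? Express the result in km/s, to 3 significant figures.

Δv ≈ 2.16 km/s

r₁ = 6052 + 1043 = 7095.0 km = 7.0950×10⁶ m.
r₂ = 6052 + 41670 = 47722 km = 4.7722×10⁷ m.
Transfer ellipse a_t = (r₁ + r₂)/2 = 2.741×10⁷ m.
At r₁: circular v_c1 = √(μ/r₁) = 6767 m/s; transfer-periapsis v_p = √[μ(2/r₁ − 1/a_t)] = 8929 m/s.
Δv₁ = v_p − v_c1 = 2162 m/s.
= 2.162 km/s.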